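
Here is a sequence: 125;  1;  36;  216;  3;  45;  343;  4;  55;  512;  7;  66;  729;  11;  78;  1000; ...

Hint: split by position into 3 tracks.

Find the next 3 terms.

18, 91, 1331

Taking every 3rd term gives 3 separate tracks.
Track A: 125, 216, 343, 512, 729, 1000. Consecutive cubes n³ from n = 5.
Track B: 1, 3, 4, 7, 11. Fibonacci-style (each term is the sum of the two before it).
Track C: 36, 45, 55, 66, 78. Triangular numbers starting at T_8.
Position 17 → track B, term 6 = 18.
The 18th slot belongs to track C; its 6th term is 91.
Position 19 → track A, term 7 = 1331.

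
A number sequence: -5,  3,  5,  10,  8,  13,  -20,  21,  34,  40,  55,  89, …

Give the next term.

-80

The slot pattern repeats as ABB (period 3), so there are 2 interleaved tracks.
Subsequence A is -5, 10, -20, 40, which is a geometric progression (common ratio -2).
Subsequence B is 3, 5, 8, 13, 21, 34, 55, 89, which is Fibonacci-style (each term is the sum of the two before it).
Position 13 → subsequence A, term 5 = -80.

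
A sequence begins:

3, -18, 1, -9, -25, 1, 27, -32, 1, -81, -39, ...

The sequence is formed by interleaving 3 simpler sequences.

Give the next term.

1

The terms cycle through 3 interleaved subsequences.
Track A = 3, -9, 27, -81: a geometric progression (common ratio -3).
Track B = -18, -25, -32, -39: subtracting 7 each time.
Track C = 1, 1, 1: the constant sequence 1.
Term 12 comes from track C (its 4th entry): 1.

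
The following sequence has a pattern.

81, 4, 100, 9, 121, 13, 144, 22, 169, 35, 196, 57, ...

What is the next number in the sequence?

Positions 1, 3, 5, … form one subsequence and positions 2, 4, 6, … form another.
Track A: 81, 100, 121, 144, 169, 196 — consecutive squares n² from n = 9.
Track B: 4, 9, 13, 22, 35, 57 — a Fibonacci-like recurrence a_n = a_{n-1} + a_{n-2}.
Position 13 falls in track A as its term 7, giving 225.

225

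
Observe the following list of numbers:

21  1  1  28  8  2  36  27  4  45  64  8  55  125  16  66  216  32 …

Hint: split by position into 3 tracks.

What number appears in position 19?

78

Read the sequence 3 terms at a time; column i is its own pattern.
Track A = 21, 28, 36, 45, 55, 66: triangular numbers n(n+1)/2 for n = 6, 7, ….
Track B = 1, 8, 27, 64, 125, 216: consecutive cubes n³ from n = 1.
Track C = 1, 2, 4, 8, 16, 32: powers of 2.
Position 19 falls in track A as its term 7, giving 78.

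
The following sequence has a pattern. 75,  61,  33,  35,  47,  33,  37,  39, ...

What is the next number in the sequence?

Positions follow the repeating pattern AABB; grouping by letter gives 2 tracks.
Stream A is 75, 61, 47, 33, which is linear: a_n = 89 − 14·n.
Stream B is 33, 35, 37, 39, which is arithmetic, step +2.
Position 9 → stream A, term 5 = 19.

19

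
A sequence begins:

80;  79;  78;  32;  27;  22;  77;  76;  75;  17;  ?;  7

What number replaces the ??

Positions follow the repeating pattern AAABBB; grouping by letter gives 2 tracks.
Subsequence A: 80, 79, 78, 77, 76, 75 — arithmetic, step −1.
Subsequence B: 32, 27, 22, 17, ?, 7 — subtracting 5 each time.
So the missing entry in subsequence B is 12.

12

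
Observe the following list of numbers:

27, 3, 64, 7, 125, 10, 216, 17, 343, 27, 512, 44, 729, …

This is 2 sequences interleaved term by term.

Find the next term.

The terms cycle through 2 interleaved subsequences.
Track A: 27, 64, 125, 216, 343, 512, 729 — the cubes 3³, 4³, 5³, ….
Track B: 3, 7, 10, 17, 27, 44 — each term equals the sum of the previous two.
The 14th slot belongs to track B; its 7th term is 71.

71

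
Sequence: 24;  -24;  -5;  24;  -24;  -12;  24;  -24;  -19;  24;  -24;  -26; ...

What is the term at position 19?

The slot pattern repeats as AAB (period 3), so there are 2 interleaved tracks.
Track A: 24, -24, 24, -24, 24, -24, 24, -24. Alternating ±24.
Track B: -5, -12, -19, -26. Arithmetic with common difference −7.
The 19th slot belongs to track A; its 13th term is 24.

24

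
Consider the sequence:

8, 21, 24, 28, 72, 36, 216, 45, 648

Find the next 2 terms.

Split by position mod 2 into 2 tracks.
Track A: 8, 24, 72, 216, 648 — geometric, ×3 each step.
Track B: 21, 28, 36, 45 — triangular numbers n(n+1)/2 for n = 6, 7, ….
Position 10 falls in track B as its term 5, giving 55.
The 11th slot belongs to track A; its 6th term is 1944.

55, 1944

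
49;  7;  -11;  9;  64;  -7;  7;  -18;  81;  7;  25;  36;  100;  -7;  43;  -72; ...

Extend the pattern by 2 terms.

121, 7

Split by position mod 4 into 4 tracks.
Subsequence A = 49, 64, 81, 100: perfect squares starting at 7².
Subsequence B = 7, -7, 7, -7: alternating ±7.
Subsequence C = -11, 7, 25, 43: arithmetic with common difference +18.
Subsequence D = 9, -18, 36, -72: a geometric progression (common ratio -2).
Term 17 comes from subsequence A (its 5th entry): 121.
The 18th slot belongs to subsequence B; its 5th term is 7.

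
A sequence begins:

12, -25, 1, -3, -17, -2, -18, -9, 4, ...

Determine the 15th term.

Read the sequence 3 terms at a time; column i is its own pattern.
Subsequence A is 12, -3, -18, which is subtracting 15 each time.
Subsequence B is -25, -17, -9, which is linear: a_n = -33 + 8·n.
Subsequence C is 1, -2, 4, which is multiplying by -2 each time.
Position 15 → subsequence C, term 5 = 16.

16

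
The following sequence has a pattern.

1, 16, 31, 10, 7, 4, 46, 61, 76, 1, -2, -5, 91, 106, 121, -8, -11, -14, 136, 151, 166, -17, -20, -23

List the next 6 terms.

The slot pattern repeats as AAABBB (period 6), so there are 2 interleaved tracks.
Track A is 1, 16, 31, 46, 61, 76, 91, 106, 121, 136, 151, 166, which is arithmetic, step +15.
Track B is 10, 7, 4, 1, -2, -5, -8, -11, -14, -17, -20, -23, which is arithmetic, step −3.
Position 25 → track A, term 13 = 181.
The 26th slot belongs to track A; its 14th term is 196.
Term 27 comes from track A (its 15th entry): 211.
Term 28 comes from track B (its 13th entry): -26.
Position 29 → track B, term 14 = -29.
Position 30 → track B, term 15 = -32.

181, 196, 211, -26, -29, -32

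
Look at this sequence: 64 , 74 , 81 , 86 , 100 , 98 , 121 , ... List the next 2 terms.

110, 144

The terms cycle through 2 interleaved subsequences.
Track A: 64, 81, 100, 121. Perfect squares starting at 8².
Track B: 74, 86, 98. Adding 12 each time.
Term 8 comes from track B (its 4th entry): 110.
Position 9 → track A, term 5 = 144.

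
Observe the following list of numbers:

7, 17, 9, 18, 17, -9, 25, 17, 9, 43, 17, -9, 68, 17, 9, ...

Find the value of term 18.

Taking every 3rd term gives 3 separate tracks.
Track A: 7, 18, 25, 43, 68 — each term equals the sum of the previous two.
Track B: 17, 17, 17, 17, 17 — the constant sequence 17.
Track C: 9, -9, 9, -9, 9 — the oscillation 9·(−1)^(n+1).
Position 18 → track C, term 6 = -9.

-9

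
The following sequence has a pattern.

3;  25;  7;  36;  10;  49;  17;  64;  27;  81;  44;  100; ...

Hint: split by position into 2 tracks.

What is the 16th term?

The terms cycle through 2 interleaved subsequences.
Subsequence A: 3, 7, 10, 17, 27, 44 — a Fibonacci-like recurrence a_n = a_{n-1} + a_{n-2}.
Subsequence B: 25, 36, 49, 64, 81, 100 — perfect squares starting at 5².
The 16th slot belongs to subsequence B; its 8th term is 144.

144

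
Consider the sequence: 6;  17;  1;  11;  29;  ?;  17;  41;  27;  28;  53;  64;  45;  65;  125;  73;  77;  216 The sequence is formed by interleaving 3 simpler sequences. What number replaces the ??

Read the sequence 3 terms at a time; column i is its own pattern.
Track A: 6, 11, 17, 28, 45, 73 (each term equals the sum of the previous two).
Track B: 17, 29, 41, 53, 65, 77 (arithmetic with common difference +12).
Track C: 1, ?, 27, 64, 125, 216 (the cubes 1³, 2³, 3³, …).
Track C's pattern makes the blank 8.

8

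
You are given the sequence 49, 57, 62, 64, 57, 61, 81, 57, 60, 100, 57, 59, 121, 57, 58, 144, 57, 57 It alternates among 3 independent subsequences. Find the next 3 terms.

Read the sequence 3 terms at a time; column i is its own pattern.
Stream A is 49, 64, 81, 100, 121, 144, which is the squares 7², 8², 9², ….
Stream B is 57, 57, 57, 57, 57, 57, which is constant 57.
Stream C is 62, 61, 60, 59, 58, 57, which is arithmetic, step −1.
Position 19 falls in stream A as its term 7, giving 169.
The 20th slot belongs to stream B; its 7th term is 57.
The 21st slot belongs to stream C; its 7th term is 56.

169, 57, 56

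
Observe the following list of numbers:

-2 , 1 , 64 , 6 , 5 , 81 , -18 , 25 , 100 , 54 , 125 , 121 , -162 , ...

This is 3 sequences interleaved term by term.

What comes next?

625

Taking every 3rd term gives 3 separate tracks.
Stream A: -2, 6, -18, 54, -162 — a geometric progression (common ratio -3).
Stream B: 1, 5, 25, 125 — powers of 5.
Stream C: 64, 81, 100, 121 — the squares 8², 9², 10², ….
The 14th slot belongs to stream B; its 5th term is 625.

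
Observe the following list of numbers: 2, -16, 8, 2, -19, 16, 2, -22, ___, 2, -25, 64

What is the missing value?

32

The terms cycle through 3 interleaved subsequences.
Track A = 2, 2, 2, 2: the constant sequence 2.
Track B = -16, -19, -22, -25: subtracting 3 each time.
Track C = 8, 16, ?, 64: powers 2^3, 2^4, 2^5, ….
The gap is track C's term 3; the rule gives 32.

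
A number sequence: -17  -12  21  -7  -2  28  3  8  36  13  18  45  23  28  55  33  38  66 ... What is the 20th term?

The slot pattern repeats as AAB (period 3), so there are 2 interleaved tracks.
Track A: -17, -12, -7, -2, 3, 8, 13, 18, 23, 28, 33, 38 (linear: a_n = -22 + 5·n).
Track B: 21, 28, 36, 45, 55, 66 (triangular numbers n(n+1)/2 for n = 6, 7, …).
The 20th slot belongs to track A; its 14th term is 48.

48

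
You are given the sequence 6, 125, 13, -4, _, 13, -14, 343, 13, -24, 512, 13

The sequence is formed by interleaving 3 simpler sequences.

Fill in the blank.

216

Taking every 3rd term gives 3 separate tracks.
Track A: 6, -4, -14, -24. Arithmetic with common difference −10.
Track B: 125, ?, 343, 512. The cubes 5³, 6³, 7³, ….
Track C: 13, 13, 13, 13. The constant sequence 13.
Filling track B at index 2 by its rule yields 216.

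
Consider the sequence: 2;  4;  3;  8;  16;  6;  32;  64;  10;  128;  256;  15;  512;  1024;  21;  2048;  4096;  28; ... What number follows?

Reading positions in blocks of 3 reveals the pattern AAB — 2 tracks woven together.
Track A: 2, 4, 8, 16, 32, 64, 128, 256, 512, 1024, 2048, 4096 (powers 2^1, 2^2, 2^3, …).
Track B: 3, 6, 10, 15, 21, 28 (triangular numbers starting at T_2).
Term 19 comes from track A (its 13th entry): 8192.

8192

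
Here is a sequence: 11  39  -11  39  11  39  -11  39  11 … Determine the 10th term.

39

Taking every 2nd term gives 2 separate tracks.
Track A: 11, -11, 11, -11, 11 (oscillating between 11 and -11).
Track B: 39, 39, 39, 39 (constant 39).
Term 10 comes from track B (its 5th entry): 39.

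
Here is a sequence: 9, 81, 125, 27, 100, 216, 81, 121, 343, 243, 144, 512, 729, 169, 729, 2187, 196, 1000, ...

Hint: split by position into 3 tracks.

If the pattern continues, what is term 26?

289

Read the sequence 3 terms at a time; column i is its own pattern.
Subsequence A: 9, 27, 81, 243, 729, 2187. Successive powers of 3.
Subsequence B: 81, 100, 121, 144, 169, 196. Consecutive squares n² from n = 9.
Subsequence C: 125, 216, 343, 512, 729, 1000. Consecutive cubes n³ from n = 5.
Position 26 falls in subsequence B as its term 9, giving 289.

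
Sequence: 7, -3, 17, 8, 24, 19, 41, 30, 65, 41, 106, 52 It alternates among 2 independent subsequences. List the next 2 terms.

Split by position mod 2 into 2 tracks.
Track A: 7, 17, 24, 41, 65, 106. A Fibonacci-like recurrence a_n = a_{n-1} + a_{n-2}.
Track B: -3, 8, 19, 30, 41, 52. Arithmetic, step +11.
Position 13 → track A, term 7 = 171.
The 14th slot belongs to track B; its 7th term is 63.

171, 63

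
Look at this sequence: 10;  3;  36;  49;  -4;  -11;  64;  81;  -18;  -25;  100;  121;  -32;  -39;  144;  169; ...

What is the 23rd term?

Reading positions in blocks of 4 reveals the pattern AABB — 2 tracks woven together.
Track A: 10, 3, -4, -11, -18, -25, -32, -39 (arithmetic, step −7).
Track B: 36, 49, 64, 81, 100, 121, 144, 169 (perfect squares starting at 6²).
Position 23 → track B, term 11 = 256.

256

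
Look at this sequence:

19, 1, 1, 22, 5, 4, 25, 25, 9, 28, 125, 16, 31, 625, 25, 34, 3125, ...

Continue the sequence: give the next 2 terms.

36, 37

Split by position mod 3: positions 1, 4, 7, … form one track, and each other residue class forms its own.
Track A: 19, 22, 25, 28, 31, 34. Arithmetic, step +3.
Track B: 1, 5, 25, 125, 625, 3125. Powers 5^0, 5^1, 5^2, ….
Track C: 1, 4, 9, 16, 25. Perfect squares starting at 1².
The 18th slot belongs to track C; its 6th term is 36.
Position 19 → track A, term 7 = 37.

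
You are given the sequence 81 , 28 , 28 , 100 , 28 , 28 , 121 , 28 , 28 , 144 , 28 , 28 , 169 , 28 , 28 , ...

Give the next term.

The slot pattern repeats as ABB (period 3), so there are 2 interleaved tracks.
Subsequence A = 81, 100, 121, 144, 169: consecutive squares n² from n = 9.
Subsequence B = 28, 28, 28, 28, 28, 28, 28, 28, 28, 28: always 28.
Position 16 → subsequence A, term 6 = 196.

196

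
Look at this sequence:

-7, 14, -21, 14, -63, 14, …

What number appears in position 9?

Taking every 2nd term gives 2 separate tracks.
Track A: -7, -21, -63 — geometric with ratio 3.
Track B: 14, 14, 14 — constant 14.
Position 9 → track A, term 5 = -567.

-567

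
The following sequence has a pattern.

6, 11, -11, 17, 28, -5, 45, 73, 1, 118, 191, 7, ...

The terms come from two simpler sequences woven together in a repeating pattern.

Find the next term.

309

The slot pattern repeats as AAB (period 3), so there are 2 interleaved tracks.
Track A is 6, 11, 17, 28, 45, 73, 118, 191, which is a Fibonacci-like recurrence a_n = a_{n-1} + a_{n-2}.
Track B is -11, -5, 1, 7, which is adding 6 each time.
Term 13 comes from track A (its 9th entry): 309.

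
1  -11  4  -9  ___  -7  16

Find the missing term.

The terms cycle through 2 interleaved subsequences.
Track A: 1, 4, ?, 16. Perfect squares starting at 1².
Track B: -11, -9, -7. Adding 2 each time.
So the missing entry in track A is 9.

9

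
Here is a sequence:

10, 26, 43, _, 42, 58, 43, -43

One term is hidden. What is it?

Positions follow the repeating pattern AABB; grouping by letter gives 2 tracks.
Track A: 10, 26, 42, 58 — arithmetic with common difference +16.
Track B: 43, ?, 43, -43 — the oscillation 43·(−1)^(n+1).
Track B's pattern makes the blank -43.

-43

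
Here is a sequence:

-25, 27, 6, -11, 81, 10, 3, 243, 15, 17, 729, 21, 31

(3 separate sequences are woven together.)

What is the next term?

2187

Taking every 3rd term gives 3 separate tracks.
Track A: -25, -11, 3, 17, 31. Adding 14 each time.
Track B: 27, 81, 243, 729. Powers 3^3, 3^4, 3^5, ….
Track C: 6, 10, 15, 21. Triangular numbers n(n+1)/2 for n = 3, 4, ….
The 14th slot belongs to track B; its 5th term is 2187.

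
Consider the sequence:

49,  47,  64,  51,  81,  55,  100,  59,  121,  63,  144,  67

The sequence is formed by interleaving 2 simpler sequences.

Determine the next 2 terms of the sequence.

169, 71

Odd-indexed and even-indexed terms follow separate rules.
Track A = 49, 64, 81, 100, 121, 144: consecutive squares n² from n = 7.
Track B = 47, 51, 55, 59, 63, 67: adding 4 each time.
Position 13 → track A, term 7 = 169.
Position 14 → track B, term 7 = 71.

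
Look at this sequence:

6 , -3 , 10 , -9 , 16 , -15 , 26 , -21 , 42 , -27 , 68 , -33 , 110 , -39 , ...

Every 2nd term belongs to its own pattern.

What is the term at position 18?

-51

Split by position mod 2 into 2 tracks.
Track A: 6, 10, 16, 26, 42, 68, 110 — a Fibonacci-like recurrence a_n = a_{n-1} + a_{n-2}.
Track B: -3, -9, -15, -21, -27, -33, -39 — linear: a_n = 3 − 6·n.
Term 18 comes from track B (its 9th entry): -51.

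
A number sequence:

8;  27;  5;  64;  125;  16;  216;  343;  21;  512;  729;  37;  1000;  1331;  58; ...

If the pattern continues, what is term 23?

The slot pattern repeats as AAB (period 3), so there are 2 interleaved tracks.
Track A: 8, 27, 64, 125, 216, 343, 512, 729, 1000, 1331 — perfect cubes starting at 2³.
Track B: 5, 16, 21, 37, 58 — each term equals the sum of the previous two.
Term 23 comes from track A (its 16th entry): 4913.

4913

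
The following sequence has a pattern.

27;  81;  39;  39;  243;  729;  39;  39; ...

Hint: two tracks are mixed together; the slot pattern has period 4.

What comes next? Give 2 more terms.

Reading positions in blocks of 4 reveals the pattern AABB — 2 tracks woven together.
Track A is 27, 81, 243, 729, which is successive powers of 3.
Track B is 39, 39, 39, 39, which is the constant sequence 39.
Position 9 falls in track A as its term 5, giving 2187.
Position 10 → track A, term 6 = 6561.

2187, 6561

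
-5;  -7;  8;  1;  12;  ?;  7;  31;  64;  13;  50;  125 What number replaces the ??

The terms cycle through 3 interleaved subsequences.
Subsequence A = -5, 1, 7, 13: arithmetic with common difference +6.
Subsequence B = -7, 12, 31, 50: adding 19 each time.
Subsequence C = 8, ?, 64, 125: the cubes 2³, 3³, 4³, ….
Filling subsequence C at index 2 by its rule yields 27.

27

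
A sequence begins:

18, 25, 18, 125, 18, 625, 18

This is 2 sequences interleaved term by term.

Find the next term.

Positions 1, 3, 5, … form one subsequence and positions 2, 4, 6, … form another.
Track A: 18, 18, 18, 18 (the constant sequence 18).
Track B: 25, 125, 625 (powers 5^2, 5^3, 5^4, …).
The 8th slot belongs to track B; its 4th term is 3125.

3125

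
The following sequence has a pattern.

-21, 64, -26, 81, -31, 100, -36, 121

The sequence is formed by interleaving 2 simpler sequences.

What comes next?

-41

The terms cycle through 2 interleaved subsequences.
Subsequence A: -21, -26, -31, -36. Arithmetic, step −5.
Subsequence B: 64, 81, 100, 121. Perfect squares starting at 8².
The 9th slot belongs to subsequence A; its 5th term is -41.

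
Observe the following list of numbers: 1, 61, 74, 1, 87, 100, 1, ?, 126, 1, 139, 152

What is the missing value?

Reading positions in blocks of 3 reveals the pattern ABB — 2 tracks woven together.
Subsequence A = 1, 1, 1, 1: constant 1.
Subsequence B = 61, 74, 87, 100, ?, 126, 139, 152: arithmetic with common difference +13.
Filling subsequence B at index 5 by its rule yields 113.

113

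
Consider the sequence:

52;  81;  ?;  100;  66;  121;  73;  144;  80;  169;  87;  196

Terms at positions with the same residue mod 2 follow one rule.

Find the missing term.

Taking every 2nd term gives 2 separate tracks.
Stream A is 52, ?, 66, 73, 80, 87, which is arithmetic, step +7.
Stream B is 81, 100, 121, 144, 169, 196, which is perfect squares starting at 9².
Filling stream A at index 2 by its rule yields 59.

59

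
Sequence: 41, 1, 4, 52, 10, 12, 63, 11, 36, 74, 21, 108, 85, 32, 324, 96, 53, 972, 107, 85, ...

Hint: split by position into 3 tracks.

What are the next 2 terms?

The terms cycle through 3 interleaved subsequences.
Subsequence A: 41, 52, 63, 74, 85, 96, 107. Linear: a_n = 30 + 11·n.
Subsequence B: 1, 10, 11, 21, 32, 53, 85. Fibonacci-style (each term is the sum of the two before it).
Subsequence C: 4, 12, 36, 108, 324, 972. Geometric with ratio 3.
Position 21 → subsequence C, term 7 = 2916.
The 22nd slot belongs to subsequence A; its 8th term is 118.

2916, 118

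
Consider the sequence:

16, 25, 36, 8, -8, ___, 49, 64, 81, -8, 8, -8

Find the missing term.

8

Reading positions in blocks of 6 reveals the pattern AAABBB — 2 tracks woven together.
Subsequence A: 16, 25, 36, 49, 64, 81 (the squares 4², 5², 6², …).
Subsequence B: 8, -8, ?, -8, 8, -8 (alternating ±8).
So the missing entry in subsequence B is 8.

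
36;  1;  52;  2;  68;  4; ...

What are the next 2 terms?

The terms cycle through 2 interleaved subsequences.
Subsequence A: 36, 52, 68 — arithmetic, step +16.
Subsequence B: 1, 2, 4 — powers of 2.
Position 7 → subsequence A, term 4 = 84.
Position 8 falls in subsequence B as its term 4, giving 8.

84, 8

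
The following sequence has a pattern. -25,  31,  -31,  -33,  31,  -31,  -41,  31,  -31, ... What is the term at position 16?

-65

The slot pattern repeats as ABB (period 3), so there are 2 interleaved tracks.
Subsequence A is -25, -33, -41, which is linear: a_n = -17 − 8·n.
Subsequence B is 31, -31, 31, -31, 31, -31, which is alternating ±31.
Position 16 → subsequence A, term 6 = -65.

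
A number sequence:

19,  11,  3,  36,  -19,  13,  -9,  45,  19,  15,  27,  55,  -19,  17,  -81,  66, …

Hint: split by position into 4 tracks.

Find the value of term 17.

Split by position mod 4 into 4 tracks.
Subsequence A = 19, -19, 19, -19: alternating ±19.
Subsequence B = 11, 13, 15, 17: arithmetic, step +2.
Subsequence C = 3, -9, 27, -81: a geometric progression (common ratio -3).
Subsequence D = 36, 45, 55, 66: triangular numbers starting at T_8.
The 17th slot belongs to subsequence A; its 5th term is 19.

19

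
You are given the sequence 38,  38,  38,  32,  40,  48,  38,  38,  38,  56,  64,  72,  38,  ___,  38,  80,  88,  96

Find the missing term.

Positions follow the repeating pattern AAABBB; grouping by letter gives 2 tracks.
Track A is 38, 38, 38, 38, 38, 38, 38, ?, 38, which is constant 38.
Track B is 32, 40, 48, 56, 64, 72, 80, 88, 96, which is arithmetic, step +8.
So the missing entry in track A is 38.

38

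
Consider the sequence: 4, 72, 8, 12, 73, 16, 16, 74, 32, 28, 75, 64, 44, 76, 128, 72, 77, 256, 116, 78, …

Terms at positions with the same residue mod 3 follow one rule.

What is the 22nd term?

The terms cycle through 3 interleaved subsequences.
Track A: 4, 12, 16, 28, 44, 72, 116. Each term equals the sum of the previous two.
Track B: 72, 73, 74, 75, 76, 77, 78. Adding 1 each time.
Track C: 8, 16, 32, 64, 128, 256. Successive powers of 2.
The 22nd slot belongs to track A; its 8th term is 188.

188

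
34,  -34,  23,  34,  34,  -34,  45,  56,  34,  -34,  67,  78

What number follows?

34

The slot pattern repeats as AABB (period 4), so there are 2 interleaved tracks.
Subsequence A is 34, -34, 34, -34, 34, -34, which is alternating ±34.
Subsequence B is 23, 34, 45, 56, 67, 78, which is linear: a_n = 12 + 11·n.
Position 13 → subsequence A, term 7 = 34.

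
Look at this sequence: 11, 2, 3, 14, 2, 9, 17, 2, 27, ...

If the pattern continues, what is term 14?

Read the sequence 3 terms at a time; column i is its own pattern.
Track A: 11, 14, 17 (arithmetic with common difference +3).
Track B: 2, 2, 2 (always 2).
Track C: 3, 9, 27 (powers of 3).
Position 14 → track B, term 5 = 2.

2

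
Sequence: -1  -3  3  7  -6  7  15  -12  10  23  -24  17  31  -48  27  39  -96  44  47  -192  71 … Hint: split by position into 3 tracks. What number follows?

Taking every 3rd term gives 3 separate tracks.
Track A: -1, 7, 15, 23, 31, 39, 47 — arithmetic with common difference +8.
Track B: -3, -6, -12, -24, -48, -96, -192 — geometric with ratio 2.
Track C: 3, 7, 10, 17, 27, 44, 71 — a Fibonacci-like recurrence a_n = a_{n-1} + a_{n-2}.
Term 22 comes from track A (its 8th entry): 55.

55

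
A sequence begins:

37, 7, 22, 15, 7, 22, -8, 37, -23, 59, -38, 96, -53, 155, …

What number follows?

-68

Positions 1, 3, 5, … form one subsequence and positions 2, 4, 6, … form another.
Stream A: 37, 22, 7, -8, -23, -38, -53 (arithmetic, step −15).
Stream B: 7, 15, 22, 37, 59, 96, 155 (each term equals the sum of the previous two).
Position 15 falls in stream A as its term 8, giving -68.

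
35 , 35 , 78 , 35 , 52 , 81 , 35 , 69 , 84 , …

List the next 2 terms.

35, 86

The terms cycle through 3 interleaved subsequences.
Track A is 35, 35, 35, which is the constant sequence 35.
Track B is 35, 52, 69, which is arithmetic with common difference +17.
Track C is 78, 81, 84, which is arithmetic, step +3.
Position 10 falls in track A as its term 4, giving 35.
Position 11 falls in track B as its term 4, giving 86.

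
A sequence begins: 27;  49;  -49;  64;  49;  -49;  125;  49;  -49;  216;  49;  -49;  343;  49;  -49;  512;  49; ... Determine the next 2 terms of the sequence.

-49, 729

Positions follow the repeating pattern ABB; grouping by letter gives 2 tracks.
Track A = 27, 64, 125, 216, 343, 512: perfect cubes starting at 3³.
Track B = 49, -49, 49, -49, 49, -49, 49, -49, 49, -49, 49: alternating ±49.
The 18th slot belongs to track B; its 12th term is -49.
Position 19 → track A, term 7 = 729.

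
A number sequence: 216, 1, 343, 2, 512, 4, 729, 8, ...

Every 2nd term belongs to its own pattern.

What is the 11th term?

1331

Taking every 2nd term gives 2 separate tracks.
Stream A: 216, 343, 512, 729 — the cubes 6³, 7³, 8³, ….
Stream B: 1, 2, 4, 8 — successive powers of 2.
The 11th slot belongs to stream A; its 6th term is 1331.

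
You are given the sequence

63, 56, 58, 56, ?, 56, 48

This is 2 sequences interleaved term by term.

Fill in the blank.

Taking every 2nd term gives 2 separate tracks.
Track A = 63, 58, ?, 48: linear: a_n = 68 − 5·n.
Track B = 56, 56, 56: the constant sequence 56.
Filling track A at index 3 by its rule yields 53.

53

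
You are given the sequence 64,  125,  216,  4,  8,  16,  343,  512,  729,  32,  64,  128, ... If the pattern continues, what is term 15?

1728

Positions follow the repeating pattern AAABBB; grouping by letter gives 2 tracks.
Subsequence A: 64, 125, 216, 343, 512, 729. Consecutive cubes n³ from n = 4.
Subsequence B: 4, 8, 16, 32, 64, 128. Powers 2^2, 2^3, 2^4, ….
The 15th slot belongs to subsequence A; its 9th term is 1728.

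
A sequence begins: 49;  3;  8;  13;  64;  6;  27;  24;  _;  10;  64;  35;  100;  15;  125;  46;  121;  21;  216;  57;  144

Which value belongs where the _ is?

81

Split by position mod 4: positions 1, 5, 9, … form one track, and each other residue class forms its own.
Track A is 49, 64, ?, 100, 121, 144, which is the squares 7², 8², 9², ….
Track B is 3, 6, 10, 15, 21, which is triangular numbers starting at T_2.
Track C is 8, 27, 64, 125, 216, which is the cubes 2³, 3³, 4³, ….
Track D is 13, 24, 35, 46, 57, which is arithmetic with common difference +11.
The gap is track A's term 3; the rule gives 81.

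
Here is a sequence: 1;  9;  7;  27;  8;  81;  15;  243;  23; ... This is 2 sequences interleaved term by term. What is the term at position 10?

The terms cycle through 2 interleaved subsequences.
Track A: 1, 7, 8, 15, 23. Each term equals the sum of the previous two.
Track B: 9, 27, 81, 243. Geometric, ×3 each step.
The 10th slot belongs to track B; its 5th term is 729.

729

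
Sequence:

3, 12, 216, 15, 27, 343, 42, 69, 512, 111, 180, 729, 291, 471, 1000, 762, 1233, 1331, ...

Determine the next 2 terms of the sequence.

The slot pattern repeats as AAB (period 3), so there are 2 interleaved tracks.
Track A = 3, 12, 15, 27, 42, 69, 111, 180, 291, 471, 762, 1233: a Fibonacci-like recurrence a_n = a_{n-1} + a_{n-2}.
Track B = 216, 343, 512, 729, 1000, 1331: perfect cubes starting at 6³.
Term 19 comes from track A (its 13th entry): 1995.
Term 20 comes from track A (its 14th entry): 3228.

1995, 3228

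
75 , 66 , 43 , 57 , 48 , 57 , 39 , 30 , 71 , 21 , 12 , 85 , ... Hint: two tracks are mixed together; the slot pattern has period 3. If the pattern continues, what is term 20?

Reading positions in blocks of 3 reveals the pattern AAB — 2 tracks woven together.
Track A: 75, 66, 57, 48, 39, 30, 21, 12. Linear: a_n = 84 − 9·n.
Track B: 43, 57, 71, 85. Arithmetic, step +14.
Term 20 comes from track A (its 14th entry): -42.

-42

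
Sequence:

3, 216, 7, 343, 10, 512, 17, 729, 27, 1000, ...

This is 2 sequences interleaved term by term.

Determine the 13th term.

71

Odd-indexed and even-indexed terms follow separate rules.
Track A is 3, 7, 10, 17, 27, which is Fibonacci-style (each term is the sum of the two before it).
Track B is 216, 343, 512, 729, 1000, which is perfect cubes starting at 6³.
Position 13 → track A, term 7 = 71.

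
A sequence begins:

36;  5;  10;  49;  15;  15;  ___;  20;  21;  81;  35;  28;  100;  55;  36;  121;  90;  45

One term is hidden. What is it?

64

Taking every 3rd term gives 3 separate tracks.
Subsequence A: 36, 49, ?, 81, 100, 121. Consecutive squares n² from n = 6.
Subsequence B: 5, 15, 20, 35, 55, 90. Each term equals the sum of the previous two.
Subsequence C: 10, 15, 21, 28, 36, 45. The triangular numbers T_4, T_5, ….
The gap is subsequence A's term 3; the rule gives 64.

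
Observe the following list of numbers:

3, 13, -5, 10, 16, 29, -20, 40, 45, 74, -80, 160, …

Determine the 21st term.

Positions follow the repeating pattern AABB; grouping by letter gives 2 tracks.
Subsequence A: 3, 13, 16, 29, 45, 74 — a Fibonacci-like recurrence a_n = a_{n-1} + a_{n-2}.
Subsequence B: -5, 10, -20, 40, -80, 160 — geometric, ×-2 each step.
Term 21 comes from subsequence A (its 11th entry): 817.

817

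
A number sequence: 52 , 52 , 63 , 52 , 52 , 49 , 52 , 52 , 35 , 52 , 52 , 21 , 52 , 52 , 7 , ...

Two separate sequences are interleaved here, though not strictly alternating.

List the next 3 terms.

52, 52, -7

The slot pattern repeats as AAB (period 3), so there are 2 interleaved tracks.
Subsequence A = 52, 52, 52, 52, 52, 52, 52, 52, 52, 52: constant 52.
Subsequence B = 63, 49, 35, 21, 7: arithmetic with common difference −14.
Term 16 comes from subsequence A (its 11th entry): 52.
Position 17 falls in subsequence A as its term 12, giving 52.
Position 18 → subsequence B, term 6 = -7.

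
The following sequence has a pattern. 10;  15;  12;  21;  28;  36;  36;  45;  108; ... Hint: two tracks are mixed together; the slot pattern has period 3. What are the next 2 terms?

55, 66

The slot pattern repeats as AAB (period 3), so there are 2 interleaved tracks.
Subsequence A: 10, 15, 21, 28, 36, 45 (triangular numbers n(n+1)/2 for n = 4, 5, …).
Subsequence B: 12, 36, 108 (geometric, ×3 each step).
Position 10 falls in subsequence A as its term 7, giving 55.
Term 11 comes from subsequence A (its 8th entry): 66.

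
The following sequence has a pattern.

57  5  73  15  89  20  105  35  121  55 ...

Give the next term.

Split by position mod 2 into 2 tracks.
Subsequence A is 57, 73, 89, 105, 121, which is linear: a_n = 41 + 16·n.
Subsequence B is 5, 15, 20, 35, 55, which is a Fibonacci-like recurrence a_n = a_{n-1} + a_{n-2}.
The 11th slot belongs to subsequence A; its 6th term is 137.

137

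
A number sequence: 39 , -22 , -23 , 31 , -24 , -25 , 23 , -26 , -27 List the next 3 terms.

The slot pattern repeats as ABB (period 3), so there are 2 interleaved tracks.
Stream A: 39, 31, 23 — arithmetic with common difference −8.
Stream B: -22, -23, -24, -25, -26, -27 — arithmetic with common difference −1.
Term 10 comes from stream A (its 4th entry): 15.
Position 11 → stream B, term 7 = -28.
Term 12 comes from stream B (its 8th entry): -29.

15, -28, -29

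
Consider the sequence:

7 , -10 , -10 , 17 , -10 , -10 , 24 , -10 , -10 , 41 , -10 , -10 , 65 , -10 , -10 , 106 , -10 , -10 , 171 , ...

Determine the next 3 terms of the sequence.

Positions follow the repeating pattern ABB; grouping by letter gives 2 tracks.
Subsequence A: 7, 17, 24, 41, 65, 106, 171 (a Fibonacci-like recurrence a_n = a_{n-1} + a_{n-2}).
Subsequence B: -10, -10, -10, -10, -10, -10, -10, -10, -10, -10, -10, -10 (constant -10).
The 20th slot belongs to subsequence B; its 13th term is -10.
Position 21 falls in subsequence B as its term 14, giving -10.
Position 22 falls in subsequence A as its term 8, giving 277.

-10, -10, 277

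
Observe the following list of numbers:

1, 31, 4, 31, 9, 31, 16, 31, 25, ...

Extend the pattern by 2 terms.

31, 36

The terms cycle through 2 interleaved subsequences.
Track A: 1, 4, 9, 16, 25 (the squares 1², 2², 3², …).
Track B: 31, 31, 31, 31 (the constant sequence 31).
Term 10 comes from track B (its 5th entry): 31.
The 11th slot belongs to track A; its 6th term is 36.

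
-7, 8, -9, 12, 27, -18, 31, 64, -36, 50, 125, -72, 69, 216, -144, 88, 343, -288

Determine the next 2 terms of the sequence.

Read the sequence 3 terms at a time; column i is its own pattern.
Subsequence A = -7, 12, 31, 50, 69, 88: adding 19 each time.
Subsequence B = 8, 27, 64, 125, 216, 343: the cubes 2³, 3³, 4³, ….
Subsequence C = -9, -18, -36, -72, -144, -288: a geometric progression (common ratio 2).
Position 19 → subsequence A, term 7 = 107.
Position 20 → subsequence B, term 7 = 512.

107, 512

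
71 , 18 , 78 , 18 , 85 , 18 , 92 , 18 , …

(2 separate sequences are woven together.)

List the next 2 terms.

Taking every 2nd term gives 2 separate tracks.
Track A is 71, 78, 85, 92, which is adding 7 each time.
Track B is 18, 18, 18, 18, which is always 18.
The 9th slot belongs to track A; its 5th term is 99.
Term 10 comes from track B (its 5th entry): 18.

99, 18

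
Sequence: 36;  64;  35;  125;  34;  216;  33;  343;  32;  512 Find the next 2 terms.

The terms cycle through 2 interleaved subsequences.
Track A: 36, 35, 34, 33, 32. Subtracting 1 each time.
Track B: 64, 125, 216, 343, 512. The cubes 4³, 5³, 6³, ….
The 11th slot belongs to track A; its 6th term is 31.
Position 12 falls in track B as its term 6, giving 729.

31, 729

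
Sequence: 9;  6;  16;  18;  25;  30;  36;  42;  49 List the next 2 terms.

The terms cycle through 2 interleaved subsequences.
Track A: 9, 16, 25, 36, 49 — perfect squares starting at 3².
Track B: 6, 18, 30, 42 — linear: a_n = -6 + 12·n.
Position 10 falls in track B as its term 5, giving 54.
The 11th slot belongs to track A; its 6th term is 64.

54, 64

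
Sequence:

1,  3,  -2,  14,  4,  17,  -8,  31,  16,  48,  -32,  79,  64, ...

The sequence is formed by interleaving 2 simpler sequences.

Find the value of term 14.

Positions 1, 3, 5, … form one subsequence and positions 2, 4, 6, … form another.
Track A is 1, -2, 4, -8, 16, -32, 64, which is multiplying by -2 each time.
Track B is 3, 14, 17, 31, 48, 79, which is Fibonacci-style (each term is the sum of the two before it).
Position 14 → track B, term 7 = 127.

127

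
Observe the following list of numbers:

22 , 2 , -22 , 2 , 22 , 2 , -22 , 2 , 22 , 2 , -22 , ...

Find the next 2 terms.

2, 22

The terms cycle through 2 interleaved subsequences.
Track A: 22, -22, 22, -22, 22, -22 (the oscillation 22·(−1)^(n+1)).
Track B: 2, 2, 2, 2, 2 (always 2).
Term 12 comes from track B (its 6th entry): 2.
The 13th slot belongs to track A; its 7th term is 22.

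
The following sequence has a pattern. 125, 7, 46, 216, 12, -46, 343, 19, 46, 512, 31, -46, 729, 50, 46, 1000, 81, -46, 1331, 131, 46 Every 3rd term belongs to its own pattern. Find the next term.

1728

Split by position mod 3 into 3 tracks.
Track A: 125, 216, 343, 512, 729, 1000, 1331. Perfect cubes starting at 5³.
Track B: 7, 12, 19, 31, 50, 81, 131. A Fibonacci-like recurrence a_n = a_{n-1} + a_{n-2}.
Track C: 46, -46, 46, -46, 46, -46, 46. The oscillation 46·(−1)^(n+1).
Position 22 falls in track A as its term 8, giving 1728.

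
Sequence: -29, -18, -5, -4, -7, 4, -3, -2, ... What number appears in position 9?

15

The slot pattern repeats as AABB (period 4), so there are 2 interleaved tracks.
Subsequence A: -29, -18, -7, 4 (adding 11 each time).
Subsequence B: -5, -4, -3, -2 (adding 1 each time).
Term 9 comes from subsequence A (its 5th entry): 15.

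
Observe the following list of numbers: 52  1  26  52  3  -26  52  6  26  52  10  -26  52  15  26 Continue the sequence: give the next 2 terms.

52, 21

Split by position mod 3: positions 1, 4, 7, … form one track, and each other residue class forms its own.
Stream A: 52, 52, 52, 52, 52. The constant sequence 52.
Stream B: 1, 3, 6, 10, 15. Triangular numbers starting at T_1.
Stream C: 26, -26, 26, -26, 26. The oscillation 26·(−1)^(n+1).
Position 16 → stream A, term 6 = 52.
Position 17 → stream B, term 6 = 21.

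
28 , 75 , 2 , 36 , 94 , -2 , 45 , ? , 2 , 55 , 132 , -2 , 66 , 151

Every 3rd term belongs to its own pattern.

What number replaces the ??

113

Split by position mod 3 into 3 tracks.
Track A: 28, 36, 45, 55, 66 (triangular numbers starting at T_7).
Track B: 75, 94, ?, 132, 151 (arithmetic with common difference +19).
Track C: 2, -2, 2, -2 (oscillating between 2 and -2).
Track B's pattern makes the blank 113.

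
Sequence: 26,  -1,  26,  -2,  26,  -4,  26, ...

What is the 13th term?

26

The terms cycle through 2 interleaved subsequences.
Track A: 26, 26, 26, 26 — the constant sequence 26.
Track B: -1, -2, -4 — multiplying by 2 each time.
Position 13 → track A, term 7 = 26.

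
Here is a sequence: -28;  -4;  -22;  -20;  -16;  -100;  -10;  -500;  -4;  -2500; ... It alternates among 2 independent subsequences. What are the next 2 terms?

2, -12500

Split by position mod 2 into 2 tracks.
Track A = -28, -22, -16, -10, -4: arithmetic, step +6.
Track B = -4, -20, -100, -500, -2500: geometric with ratio 5.
Term 11 comes from track A (its 6th entry): 2.
Position 12 falls in track B as its term 6, giving -12500.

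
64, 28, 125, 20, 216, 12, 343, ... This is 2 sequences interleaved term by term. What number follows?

4

Split by position mod 2 into 2 tracks.
Track A: 64, 125, 216, 343 (perfect cubes starting at 4³).
Track B: 28, 20, 12 (subtracting 8 each time).
Term 8 comes from track B (its 4th entry): 4.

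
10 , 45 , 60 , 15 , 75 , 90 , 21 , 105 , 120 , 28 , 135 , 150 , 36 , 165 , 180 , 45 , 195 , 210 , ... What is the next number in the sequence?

Reading positions in blocks of 3 reveals the pattern ABB — 2 tracks woven together.
Subsequence A = 10, 15, 21, 28, 36, 45: the triangular numbers T_4, T_5, ….
Subsequence B = 45, 60, 75, 90, 105, 120, 135, 150, 165, 180, 195, 210: arithmetic with common difference +15.
Term 19 comes from subsequence A (its 7th entry): 55.

55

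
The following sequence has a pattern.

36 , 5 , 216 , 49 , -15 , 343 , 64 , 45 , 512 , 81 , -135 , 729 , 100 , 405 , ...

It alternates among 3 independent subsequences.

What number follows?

Taking every 3rd term gives 3 separate tracks.
Track A = 36, 49, 64, 81, 100: consecutive squares n² from n = 6.
Track B = 5, -15, 45, -135, 405: a geometric progression (common ratio -3).
Track C = 216, 343, 512, 729: the cubes 6³, 7³, 8³, ….
Position 15 falls in track C as its term 5, giving 1000.

1000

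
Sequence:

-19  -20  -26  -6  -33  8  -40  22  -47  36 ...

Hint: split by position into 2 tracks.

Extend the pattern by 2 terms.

-54, 50

Split by position mod 2 into 2 tracks.
Track A: -19, -26, -33, -40, -47. Linear: a_n = -12 − 7·n.
Track B: -20, -6, 8, 22, 36. Adding 14 each time.
Position 11 falls in track A as its term 6, giving -54.
Position 12 falls in track B as its term 6, giving 50.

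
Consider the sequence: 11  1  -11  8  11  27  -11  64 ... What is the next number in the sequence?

11

Positions 1, 3, 5, … form one subsequence and positions 2, 4, 6, … form another.
Track A = 11, -11, 11, -11: alternating ±11.
Track B = 1, 8, 27, 64: consecutive cubes n³ from n = 1.
Position 9 falls in track A as its term 5, giving 11.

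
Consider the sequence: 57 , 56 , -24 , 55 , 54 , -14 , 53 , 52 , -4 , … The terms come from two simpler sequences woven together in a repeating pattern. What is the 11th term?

50

Positions follow the repeating pattern AAB; grouping by letter gives 2 tracks.
Subsequence A = 57, 56, 55, 54, 53, 52: subtracting 1 each time.
Subsequence B = -24, -14, -4: arithmetic with common difference +10.
The 11th slot belongs to subsequence A; its 8th term is 50.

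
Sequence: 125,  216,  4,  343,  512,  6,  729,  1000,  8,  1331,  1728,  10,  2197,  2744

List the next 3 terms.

Positions follow the repeating pattern AAB; grouping by letter gives 2 tracks.
Track A is 125, 216, 343, 512, 729, 1000, 1331, 1728, 2197, 2744, which is the cubes 5³, 6³, 7³, ….
Track B is 4, 6, 8, 10, which is linear: a_n = 2 + 2·n.
The 15th slot belongs to track B; its 5th term is 12.
Position 16 → track A, term 11 = 3375.
Position 17 → track A, term 12 = 4096.

12, 3375, 4096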